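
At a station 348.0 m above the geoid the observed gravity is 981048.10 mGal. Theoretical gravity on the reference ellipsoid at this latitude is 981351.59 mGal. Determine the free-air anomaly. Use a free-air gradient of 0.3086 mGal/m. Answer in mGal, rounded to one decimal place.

Free-air correction = 0.3086 × 348.0 = 107.39 mGal
Free-air anomaly = 981048.10 − 981351.59 + (107.39) = -196.10 mGal

-196.1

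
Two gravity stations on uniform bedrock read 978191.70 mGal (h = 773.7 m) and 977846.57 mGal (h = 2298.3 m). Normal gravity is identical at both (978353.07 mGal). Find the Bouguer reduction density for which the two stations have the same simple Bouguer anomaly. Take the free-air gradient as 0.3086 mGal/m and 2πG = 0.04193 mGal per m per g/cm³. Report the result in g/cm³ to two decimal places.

1.96

Δg_obs = 977846.57 − 978191.70 = -345.13 mGal over Δh = 2298.3 − 773.7 = 1524.6 m
Equal Bouguer anomalies ⇒ Δg_obs + (0.3086 − 0.04193ρ)·Δh = 0
0.3086 − 0.04193ρ = −Δg_obs/Δh = 0.22637
ρ = (0.3086 − 0.22637) / 0.04193 = 1.96 g/cm³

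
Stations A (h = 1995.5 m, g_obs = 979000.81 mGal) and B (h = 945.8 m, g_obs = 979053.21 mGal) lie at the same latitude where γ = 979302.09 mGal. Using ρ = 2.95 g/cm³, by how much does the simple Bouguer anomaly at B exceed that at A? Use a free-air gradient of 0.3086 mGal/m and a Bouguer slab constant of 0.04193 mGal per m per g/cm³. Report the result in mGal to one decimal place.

Δg_SB(A) = 979000.81 − 979302.09 + 0.3086×1995.5 − 0.04193×2.95×1995.5 = 67.70 mGal
Δg_SB(B) = 979053.21 − 979302.09 + 0.3086×945.8 − 0.04193×2.95×945.8 = -74.00 mGal
Difference = -74.00 − (67.70) = -141.70 mGal

-141.7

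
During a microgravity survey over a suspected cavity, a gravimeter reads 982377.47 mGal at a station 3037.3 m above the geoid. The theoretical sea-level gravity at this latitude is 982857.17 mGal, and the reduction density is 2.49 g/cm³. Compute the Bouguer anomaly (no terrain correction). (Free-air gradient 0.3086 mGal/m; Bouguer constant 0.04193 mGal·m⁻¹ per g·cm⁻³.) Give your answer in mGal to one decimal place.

140.5

Free-air correction = 0.3086 × 3037.3 = 937.31 mGal
Free-air anomaly = 982377.47 − 982857.17 + (937.31) = 457.61 mGal
Bouguer slab correction = 0.04193 × 2.49 × 3037.3 = 317.11 mGal
Simple Bouguer anomaly = 457.61 − (317.11) = 140.50 mGal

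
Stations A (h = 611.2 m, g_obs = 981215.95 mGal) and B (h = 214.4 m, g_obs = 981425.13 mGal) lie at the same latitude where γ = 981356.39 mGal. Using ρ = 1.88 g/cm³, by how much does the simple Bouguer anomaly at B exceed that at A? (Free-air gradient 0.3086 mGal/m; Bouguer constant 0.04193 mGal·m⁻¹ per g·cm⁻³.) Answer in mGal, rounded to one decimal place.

Δg_SB(A) = 981215.95 − 981356.39 + 0.3086×611.2 − 0.04193×1.88×611.2 = 0.00 mGal
Δg_SB(B) = 981425.13 − 981356.39 + 0.3086×214.4 − 0.04193×1.88×214.4 = 118.00 mGal
Difference = 118.00 − (0.00) = 118.00 mGal

118.0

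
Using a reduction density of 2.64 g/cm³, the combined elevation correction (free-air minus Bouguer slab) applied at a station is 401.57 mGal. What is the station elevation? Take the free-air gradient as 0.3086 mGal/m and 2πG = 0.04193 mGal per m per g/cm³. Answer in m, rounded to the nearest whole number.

2029

Combined gradient = 0.3086 − 0.04193 × 2.64 = 0.1979048 mGal/m
h = 401.57 / 0.1979048 = 2029.11 m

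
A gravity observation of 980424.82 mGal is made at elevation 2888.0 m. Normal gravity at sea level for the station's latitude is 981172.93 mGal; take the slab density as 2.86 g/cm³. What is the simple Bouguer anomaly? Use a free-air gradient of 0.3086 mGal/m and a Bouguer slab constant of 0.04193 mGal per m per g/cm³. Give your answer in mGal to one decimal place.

Free-air correction = 0.3086 × 2888.0 = 891.24 mGal
Free-air anomaly = 980424.82 − 981172.93 + (891.24) = 143.13 mGal
Bouguer slab correction = 0.04193 × 2.86 × 2888.0 = 346.33 mGal
Simple Bouguer anomaly = 143.13 − (346.33) = -203.20 mGal

-203.2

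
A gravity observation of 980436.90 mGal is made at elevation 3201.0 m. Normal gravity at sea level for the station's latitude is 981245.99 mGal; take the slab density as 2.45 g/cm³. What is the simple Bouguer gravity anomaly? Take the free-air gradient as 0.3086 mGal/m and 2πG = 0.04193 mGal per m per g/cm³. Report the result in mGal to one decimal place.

-150.1

Free-air correction = 0.3086 × 3201.0 = 987.83 mGal
Free-air anomaly = 980436.90 − 981245.99 + (987.83) = 178.74 mGal
Bouguer slab correction = 0.04193 × 2.45 × 3201.0 = 328.83 mGal
Simple Bouguer anomaly = 178.74 − (328.83) = -150.09 mGal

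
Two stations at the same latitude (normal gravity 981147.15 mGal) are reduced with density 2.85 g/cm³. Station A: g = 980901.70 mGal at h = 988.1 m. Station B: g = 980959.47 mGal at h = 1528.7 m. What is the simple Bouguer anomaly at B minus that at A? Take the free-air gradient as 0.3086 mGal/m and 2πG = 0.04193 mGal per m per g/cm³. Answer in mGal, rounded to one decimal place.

Δg_SB(A) = 980901.70 − 981147.15 + 0.3086×988.1 − 0.04193×2.85×988.1 = -58.60 mGal
Δg_SB(B) = 980959.47 − 981147.15 + 0.3086×1528.7 − 0.04193×2.85×1528.7 = 101.40 mGal
Difference = 101.40 − (-58.60) = 160.00 mGal

160.0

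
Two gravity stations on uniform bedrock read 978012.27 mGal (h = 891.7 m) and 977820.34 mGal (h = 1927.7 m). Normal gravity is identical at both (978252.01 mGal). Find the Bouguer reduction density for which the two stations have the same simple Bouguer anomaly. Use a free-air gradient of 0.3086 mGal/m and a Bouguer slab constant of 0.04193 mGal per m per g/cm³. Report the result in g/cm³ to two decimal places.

Δg_obs = 977820.34 − 978012.27 = -191.93 mGal over Δh = 1927.7 − 891.7 = 1036.0 m
Equal Bouguer anomalies ⇒ Δg_obs + (0.3086 − 0.04193ρ)·Δh = 0
0.3086 − 0.04193ρ = −Δg_obs/Δh = 0.18526
ρ = (0.3086 − 0.18526) / 0.04193 = 2.94 g/cm³

2.94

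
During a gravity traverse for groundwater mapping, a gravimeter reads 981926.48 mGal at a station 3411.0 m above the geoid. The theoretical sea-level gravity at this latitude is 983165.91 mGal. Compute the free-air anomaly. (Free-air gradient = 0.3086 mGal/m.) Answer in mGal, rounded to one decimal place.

-186.8

Free-air correction = 0.3086 × 3411.0 = 1052.63 mGal
Free-air anomaly = 981926.48 − 983165.91 + (1052.63) = -186.80 mGal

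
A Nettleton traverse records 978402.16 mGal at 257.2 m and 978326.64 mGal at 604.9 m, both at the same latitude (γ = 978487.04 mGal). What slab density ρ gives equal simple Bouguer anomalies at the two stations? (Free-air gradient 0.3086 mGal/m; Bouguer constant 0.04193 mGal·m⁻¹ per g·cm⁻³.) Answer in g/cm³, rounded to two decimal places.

Δg_obs = 978326.64 − 978402.16 = -75.52 mGal over Δh = 604.9 − 257.2 = 347.7 m
Equal Bouguer anomalies ⇒ Δg_obs + (0.3086 − 0.04193ρ)·Δh = 0
0.3086 − 0.04193ρ = −Δg_obs/Δh = 0.21720
ρ = (0.3086 − 0.21720) / 0.04193 = 2.18 g/cm³

2.18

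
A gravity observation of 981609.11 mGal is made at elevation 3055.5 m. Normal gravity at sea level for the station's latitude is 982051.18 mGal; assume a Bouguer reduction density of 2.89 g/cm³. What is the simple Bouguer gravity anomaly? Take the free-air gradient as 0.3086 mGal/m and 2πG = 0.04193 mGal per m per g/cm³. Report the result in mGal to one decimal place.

Free-air correction = 0.3086 × 3055.5 = 942.93 mGal
Free-air anomaly = 981609.11 − 982051.18 + (942.93) = 500.86 mGal
Bouguer slab correction = 0.04193 × 2.89 × 3055.5 = 370.26 mGal
Simple Bouguer anomaly = 500.86 − (370.26) = 130.60 mGal

130.6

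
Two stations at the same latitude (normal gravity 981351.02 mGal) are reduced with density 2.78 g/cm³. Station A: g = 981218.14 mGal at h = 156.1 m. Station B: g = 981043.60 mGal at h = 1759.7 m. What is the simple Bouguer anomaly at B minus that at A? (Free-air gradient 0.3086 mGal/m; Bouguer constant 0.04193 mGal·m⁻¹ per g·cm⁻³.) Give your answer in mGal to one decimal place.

133.4

Δg_SB(A) = 981218.14 − 981351.02 + 0.3086×156.1 − 0.04193×2.78×156.1 = -102.90 mGal
Δg_SB(B) = 981043.60 − 981351.02 + 0.3086×1759.7 − 0.04193×2.78×1759.7 = 30.50 mGal
Difference = 30.50 − (-102.90) = 133.40 mGal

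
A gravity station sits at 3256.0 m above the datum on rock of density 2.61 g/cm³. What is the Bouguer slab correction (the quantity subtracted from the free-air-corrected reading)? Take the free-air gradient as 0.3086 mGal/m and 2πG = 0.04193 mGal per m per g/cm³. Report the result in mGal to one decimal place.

356.3

Bouguer slab correction = 0.04193 × 2.61 × 3256.0 = 356.3 mGal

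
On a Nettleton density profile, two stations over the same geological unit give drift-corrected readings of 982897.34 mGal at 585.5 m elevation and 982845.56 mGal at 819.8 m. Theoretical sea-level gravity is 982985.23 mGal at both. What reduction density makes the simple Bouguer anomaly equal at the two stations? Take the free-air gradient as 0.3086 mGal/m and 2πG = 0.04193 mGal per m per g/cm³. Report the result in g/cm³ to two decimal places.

2.09

Δg_obs = 982845.56 − 982897.34 = -51.78 mGal over Δh = 819.8 − 585.5 = 234.3 m
Equal Bouguer anomalies ⇒ Δg_obs + (0.3086 − 0.04193ρ)·Δh = 0
0.3086 − 0.04193ρ = −Δg_obs/Δh = 0.22100
ρ = (0.3086 − 0.22100) / 0.04193 = 2.09 g/cm³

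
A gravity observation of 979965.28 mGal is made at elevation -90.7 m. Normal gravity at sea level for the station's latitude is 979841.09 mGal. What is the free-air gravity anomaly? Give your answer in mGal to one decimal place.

96.2

Free-air correction = 0.3086 × -90.7 = -27.99 mGal
Free-air anomaly = 979965.28 − 979841.09 + (-27.99) = 96.20 mGal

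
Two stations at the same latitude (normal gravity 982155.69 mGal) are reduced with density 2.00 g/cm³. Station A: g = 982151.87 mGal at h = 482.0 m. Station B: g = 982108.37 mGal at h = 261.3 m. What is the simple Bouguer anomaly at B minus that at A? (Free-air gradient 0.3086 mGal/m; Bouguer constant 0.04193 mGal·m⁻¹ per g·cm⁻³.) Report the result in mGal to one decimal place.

Δg_SB(A) = 982151.87 − 982155.69 + 0.3086×482.0 − 0.04193×2.00×482.0 = 104.50 mGal
Δg_SB(B) = 982108.37 − 982155.69 + 0.3086×261.3 − 0.04193×2.00×261.3 = 11.40 mGal
Difference = 11.40 − (104.50) = -93.10 mGal

-93.1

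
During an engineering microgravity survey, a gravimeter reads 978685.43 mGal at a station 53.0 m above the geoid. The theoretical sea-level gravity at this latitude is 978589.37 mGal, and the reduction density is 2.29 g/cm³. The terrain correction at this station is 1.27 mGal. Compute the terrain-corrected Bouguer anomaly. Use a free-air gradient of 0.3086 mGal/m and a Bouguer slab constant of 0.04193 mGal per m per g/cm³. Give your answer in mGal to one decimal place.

Free-air correction = 0.3086 × 53.0 = 16.36 mGal
Free-air anomaly = 978685.43 − 978589.37 + (16.36) = 112.42 mGal
Bouguer slab correction = 0.04193 × 2.29 × 53.0 = 5.09 mGal
Simple Bouguer anomaly = 112.42 − (5.09) = 107.33 mGal
Complete Bouguer anomaly = 107.33 + 1.27 = 108.60 mGal

108.6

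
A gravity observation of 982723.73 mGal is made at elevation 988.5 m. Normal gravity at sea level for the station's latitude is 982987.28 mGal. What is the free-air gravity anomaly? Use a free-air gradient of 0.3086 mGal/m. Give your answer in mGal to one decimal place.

Free-air correction = 0.3086 × 988.5 = 305.05 mGal
Free-air anomaly = 982723.73 − 982987.28 + (305.05) = 41.50 mGal

41.5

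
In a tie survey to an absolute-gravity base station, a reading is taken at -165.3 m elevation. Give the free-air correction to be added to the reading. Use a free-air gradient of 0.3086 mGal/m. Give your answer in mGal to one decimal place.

-51.0

Free-air correction = 0.3086 × -165.3 = -51.0 mGal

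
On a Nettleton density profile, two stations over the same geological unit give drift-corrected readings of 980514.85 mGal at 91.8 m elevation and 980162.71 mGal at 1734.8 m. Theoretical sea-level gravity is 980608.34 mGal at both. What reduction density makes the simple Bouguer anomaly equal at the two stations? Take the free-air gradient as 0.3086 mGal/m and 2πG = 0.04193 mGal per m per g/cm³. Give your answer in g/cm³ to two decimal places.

2.25

Δg_obs = 980162.71 − 980514.85 = -352.14 mGal over Δh = 1734.8 − 91.8 = 1643.0 m
Equal Bouguer anomalies ⇒ Δg_obs + (0.3086 − 0.04193ρ)·Δh = 0
0.3086 − 0.04193ρ = −Δg_obs/Δh = 0.21433
ρ = (0.3086 − 0.21433) / 0.04193 = 2.25 g/cm³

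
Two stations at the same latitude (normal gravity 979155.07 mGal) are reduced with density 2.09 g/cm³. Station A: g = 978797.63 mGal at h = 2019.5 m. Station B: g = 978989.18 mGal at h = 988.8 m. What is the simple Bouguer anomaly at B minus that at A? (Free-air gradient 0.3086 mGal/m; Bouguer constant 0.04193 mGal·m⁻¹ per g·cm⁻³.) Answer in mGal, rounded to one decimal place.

Δg_SB(A) = 978797.63 − 979155.07 + 0.3086×2019.5 − 0.04193×2.09×2019.5 = 88.80 mGal
Δg_SB(B) = 978989.18 − 979155.07 + 0.3086×988.8 − 0.04193×2.09×988.8 = 52.60 mGal
Difference = 52.60 − (88.80) = -36.20 mGal

-36.2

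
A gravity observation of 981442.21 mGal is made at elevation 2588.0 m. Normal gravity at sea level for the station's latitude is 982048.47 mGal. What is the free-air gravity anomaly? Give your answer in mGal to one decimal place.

Free-air correction = 0.3086 × 2588.0 = 798.66 mGal
Free-air anomaly = 981442.21 − 982048.47 + (798.66) = 192.40 mGal

192.4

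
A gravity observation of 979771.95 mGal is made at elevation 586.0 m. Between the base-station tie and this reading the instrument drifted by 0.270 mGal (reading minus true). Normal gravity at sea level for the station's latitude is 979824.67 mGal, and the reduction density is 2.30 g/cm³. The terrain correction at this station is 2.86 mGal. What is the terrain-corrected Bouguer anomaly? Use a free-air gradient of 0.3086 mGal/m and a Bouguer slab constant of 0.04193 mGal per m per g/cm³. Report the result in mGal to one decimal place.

Drift-corrected reading = 979771.95 − (0.270) = 979771.680 mGal
Free-air correction = 0.3086 × 586.0 = 180.84 mGal
Free-air anomaly = 979771.680 − 979824.67 + (180.84) = 127.850 mGal
Bouguer slab correction = 0.04193 × 2.30 × 586.0 = 56.51 mGal
Simple Bouguer anomaly = 127.850 − (56.51) = 71.340 mGal
Complete Bouguer anomaly = 71.340 + 2.86 = 74.200 mGal

74.2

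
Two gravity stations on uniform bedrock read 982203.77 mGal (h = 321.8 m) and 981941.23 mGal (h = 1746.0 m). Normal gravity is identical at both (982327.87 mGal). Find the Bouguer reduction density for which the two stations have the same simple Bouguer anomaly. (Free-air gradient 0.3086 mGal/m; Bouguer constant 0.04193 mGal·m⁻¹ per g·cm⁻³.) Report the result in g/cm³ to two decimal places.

2.96

Δg_obs = 981941.23 − 982203.77 = -262.54 mGal over Δh = 1746.0 − 321.8 = 1424.2 m
Equal Bouguer anomalies ⇒ Δg_obs + (0.3086 − 0.04193ρ)·Δh = 0
0.3086 − 0.04193ρ = −Δg_obs/Δh = 0.18434
ρ = (0.3086 − 0.18434) / 0.04193 = 2.96 g/cm³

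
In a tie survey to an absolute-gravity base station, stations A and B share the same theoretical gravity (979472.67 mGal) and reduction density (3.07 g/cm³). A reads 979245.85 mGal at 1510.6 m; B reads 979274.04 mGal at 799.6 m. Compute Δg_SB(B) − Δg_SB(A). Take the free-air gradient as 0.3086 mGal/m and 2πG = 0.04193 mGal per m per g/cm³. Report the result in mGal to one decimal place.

Δg_SB(A) = 979245.85 − 979472.67 + 0.3086×1510.6 − 0.04193×3.07×1510.6 = 44.90 mGal
Δg_SB(B) = 979274.04 − 979472.67 + 0.3086×799.6 − 0.04193×3.07×799.6 = -54.80 mGal
Difference = -54.80 − (44.90) = -99.70 mGal

-99.7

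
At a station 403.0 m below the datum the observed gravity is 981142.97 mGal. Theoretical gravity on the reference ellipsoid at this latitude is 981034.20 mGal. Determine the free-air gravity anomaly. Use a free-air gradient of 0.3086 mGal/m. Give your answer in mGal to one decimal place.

Free-air correction = 0.3086 × -403.0 = -124.37 mGal
Free-air anomaly = 981142.97 − 981034.20 + (-124.37) = -15.60 mGal

-15.6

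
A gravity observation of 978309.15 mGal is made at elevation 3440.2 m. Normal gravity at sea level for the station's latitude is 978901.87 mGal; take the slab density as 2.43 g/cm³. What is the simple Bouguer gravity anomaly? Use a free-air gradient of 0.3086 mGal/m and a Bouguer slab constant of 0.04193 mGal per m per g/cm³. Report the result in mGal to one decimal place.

118.4

Free-air correction = 0.3086 × 3440.2 = 1061.65 mGal
Free-air anomaly = 978309.15 − 978901.87 + (1061.65) = 468.93 mGal
Bouguer slab correction = 0.04193 × 2.43 × 3440.2 = 350.52 mGal
Simple Bouguer anomaly = 468.93 − (350.52) = 118.41 mGal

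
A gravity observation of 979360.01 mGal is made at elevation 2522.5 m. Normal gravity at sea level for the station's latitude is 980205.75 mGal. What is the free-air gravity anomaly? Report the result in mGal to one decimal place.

-67.3

Free-air correction = 0.3086 × 2522.5 = 778.44 mGal
Free-air anomaly = 979360.01 − 980205.75 + (778.44) = -67.30 mGal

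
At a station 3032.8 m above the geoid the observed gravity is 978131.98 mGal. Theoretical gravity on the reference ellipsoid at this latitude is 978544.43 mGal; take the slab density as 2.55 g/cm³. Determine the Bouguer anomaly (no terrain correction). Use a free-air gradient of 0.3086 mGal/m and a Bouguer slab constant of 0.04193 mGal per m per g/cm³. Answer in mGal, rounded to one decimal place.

Free-air correction = 0.3086 × 3032.8 = 935.92 mGal
Free-air anomaly = 978131.98 − 978544.43 + (935.92) = 523.47 mGal
Bouguer slab correction = 0.04193 × 2.55 × 3032.8 = 324.27 mGal
Simple Bouguer anomaly = 523.47 − (324.27) = 199.20 mGal

199.2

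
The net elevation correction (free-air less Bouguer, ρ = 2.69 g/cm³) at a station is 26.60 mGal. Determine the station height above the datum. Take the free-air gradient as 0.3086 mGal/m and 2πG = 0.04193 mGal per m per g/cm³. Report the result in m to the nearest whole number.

136

Combined gradient = 0.3086 − 0.04193 × 2.69 = 0.1958083 mGal/m
h = 26.60 / 0.1958083 = 135.85 m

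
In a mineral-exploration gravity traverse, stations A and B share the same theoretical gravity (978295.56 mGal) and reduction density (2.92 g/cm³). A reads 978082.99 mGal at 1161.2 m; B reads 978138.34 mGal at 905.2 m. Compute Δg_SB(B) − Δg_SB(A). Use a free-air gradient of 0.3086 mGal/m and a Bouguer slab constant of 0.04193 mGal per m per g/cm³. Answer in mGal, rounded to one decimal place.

7.7

Δg_SB(A) = 978082.99 − 978295.56 + 0.3086×1161.2 − 0.04193×2.92×1161.2 = 3.60 mGal
Δg_SB(B) = 978138.34 − 978295.56 + 0.3086×905.2 − 0.04193×2.92×905.2 = 11.30 mGal
Difference = 11.30 − (3.60) = 7.70 mGal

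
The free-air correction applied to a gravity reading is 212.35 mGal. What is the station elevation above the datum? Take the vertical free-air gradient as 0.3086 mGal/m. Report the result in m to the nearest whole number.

688

h = 212.35 / 0.3086 = 688.11 m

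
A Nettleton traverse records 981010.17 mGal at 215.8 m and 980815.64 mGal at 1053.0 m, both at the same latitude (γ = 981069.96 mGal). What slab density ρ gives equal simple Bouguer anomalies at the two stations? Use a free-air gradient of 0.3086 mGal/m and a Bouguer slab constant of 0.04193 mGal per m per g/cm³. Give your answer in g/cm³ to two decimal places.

Δg_obs = 980815.64 − 981010.17 = -194.53 mGal over Δh = 1053.0 − 215.8 = 837.2 m
Equal Bouguer anomalies ⇒ Δg_obs + (0.3086 − 0.04193ρ)·Δh = 0
0.3086 − 0.04193ρ = −Δg_obs/Δh = 0.23236
ρ = (0.3086 − 0.23236) / 0.04193 = 1.82 g/cm³

1.82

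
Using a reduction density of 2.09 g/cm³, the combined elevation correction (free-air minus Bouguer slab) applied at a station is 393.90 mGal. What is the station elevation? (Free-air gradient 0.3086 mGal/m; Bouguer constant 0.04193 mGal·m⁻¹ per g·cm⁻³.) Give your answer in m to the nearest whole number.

Combined gradient = 0.3086 − 0.04193 × 2.09 = 0.2209663 mGal/m
h = 393.90 / 0.2209663 = 1782.62 m

1783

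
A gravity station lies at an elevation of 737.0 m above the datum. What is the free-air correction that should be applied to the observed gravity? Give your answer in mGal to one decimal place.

227.4

Free-air correction = 0.3086 × 737.0 = 227.4 mGal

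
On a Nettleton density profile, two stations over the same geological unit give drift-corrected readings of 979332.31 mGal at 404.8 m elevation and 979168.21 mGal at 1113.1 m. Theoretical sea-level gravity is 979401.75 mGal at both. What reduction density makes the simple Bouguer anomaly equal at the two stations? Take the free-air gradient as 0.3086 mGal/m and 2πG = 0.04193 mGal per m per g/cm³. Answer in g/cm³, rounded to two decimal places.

Δg_obs = 979168.21 − 979332.31 = -164.10 mGal over Δh = 1113.1 − 404.8 = 708.3 m
Equal Bouguer anomalies ⇒ Δg_obs + (0.3086 − 0.04193ρ)·Δh = 0
0.3086 − 0.04193ρ = −Δg_obs/Δh = 0.23168
ρ = (0.3086 − 0.23168) / 0.04193 = 1.83 g/cm³

1.83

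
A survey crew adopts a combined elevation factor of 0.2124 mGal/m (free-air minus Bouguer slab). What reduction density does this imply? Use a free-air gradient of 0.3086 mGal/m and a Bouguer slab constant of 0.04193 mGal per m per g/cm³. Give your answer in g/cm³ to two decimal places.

0.2124 = 0.3086 − 0.04193 × ρ
ρ = (0.3086 − 0.2124) / 0.04193 = 2.29 g/cm³

2.29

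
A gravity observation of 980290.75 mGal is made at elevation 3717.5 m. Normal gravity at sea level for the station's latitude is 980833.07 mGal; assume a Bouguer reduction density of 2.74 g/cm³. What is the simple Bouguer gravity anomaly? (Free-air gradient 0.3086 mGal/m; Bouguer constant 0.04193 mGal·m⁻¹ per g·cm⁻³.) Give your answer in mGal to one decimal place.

177.8

Free-air correction = 0.3086 × 3717.5 = 1147.22 mGal
Free-air anomaly = 980290.75 − 980833.07 + (1147.22) = 604.90 mGal
Bouguer slab correction = 0.04193 × 2.74 × 3717.5 = 427.10 mGal
Simple Bouguer anomaly = 604.90 − (427.10) = 177.80 mGal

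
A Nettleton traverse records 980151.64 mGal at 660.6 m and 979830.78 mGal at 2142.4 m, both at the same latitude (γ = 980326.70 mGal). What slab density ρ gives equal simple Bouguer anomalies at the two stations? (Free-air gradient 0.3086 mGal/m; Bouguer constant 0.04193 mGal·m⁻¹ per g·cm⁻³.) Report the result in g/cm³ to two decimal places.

2.20

Δg_obs = 979830.78 − 980151.64 = -320.86 mGal over Δh = 2142.4 − 660.6 = 1481.8 m
Equal Bouguer anomalies ⇒ Δg_obs + (0.3086 − 0.04193ρ)·Δh = 0
0.3086 − 0.04193ρ = −Δg_obs/Δh = 0.21653
ρ = (0.3086 − 0.21653) / 0.04193 = 2.20 g/cm³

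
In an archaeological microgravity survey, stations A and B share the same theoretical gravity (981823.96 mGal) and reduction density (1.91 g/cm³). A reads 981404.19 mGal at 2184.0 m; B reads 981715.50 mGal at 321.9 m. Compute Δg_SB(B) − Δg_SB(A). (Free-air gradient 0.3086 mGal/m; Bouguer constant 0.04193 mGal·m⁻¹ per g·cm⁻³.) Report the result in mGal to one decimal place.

-114.2

Δg_SB(A) = 981404.19 − 981823.96 + 0.3086×2184.0 − 0.04193×1.91×2184.0 = 79.30 mGal
Δg_SB(B) = 981715.50 − 981823.96 + 0.3086×321.9 − 0.04193×1.91×321.9 = -34.90 mGal
Difference = -34.90 − (79.30) = -114.20 mGal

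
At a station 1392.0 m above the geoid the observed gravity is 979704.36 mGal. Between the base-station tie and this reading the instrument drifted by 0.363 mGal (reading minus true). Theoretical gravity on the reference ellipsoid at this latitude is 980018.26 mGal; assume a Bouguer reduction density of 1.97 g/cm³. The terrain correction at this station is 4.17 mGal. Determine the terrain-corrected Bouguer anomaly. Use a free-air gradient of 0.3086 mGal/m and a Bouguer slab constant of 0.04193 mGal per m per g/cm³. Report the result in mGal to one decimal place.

4.5

Drift-corrected reading = 979704.36 − (0.363) = 979703.997 mGal
Free-air correction = 0.3086 × 1392.0 = 429.57 mGal
Free-air anomaly = 979703.997 − 980018.26 + (429.57) = 115.307 mGal
Bouguer slab correction = 0.04193 × 1.97 × 1392.0 = 114.98 mGal
Simple Bouguer anomaly = 115.307 − (114.98) = 0.327 mGal
Complete Bouguer anomaly = 0.327 + 4.17 = 4.497 mGal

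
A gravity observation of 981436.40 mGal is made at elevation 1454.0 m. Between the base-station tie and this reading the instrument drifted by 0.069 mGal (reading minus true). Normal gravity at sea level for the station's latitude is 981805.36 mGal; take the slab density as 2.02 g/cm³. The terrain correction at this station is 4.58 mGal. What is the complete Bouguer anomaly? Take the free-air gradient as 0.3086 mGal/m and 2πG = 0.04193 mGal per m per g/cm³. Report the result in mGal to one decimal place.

-38.9

Drift-corrected reading = 981436.40 − (0.069) = 981436.331 mGal
Free-air correction = 0.3086 × 1454.0 = 448.70 mGal
Free-air anomaly = 981436.331 − 981805.36 + (448.70) = 79.671 mGal
Bouguer slab correction = 0.04193 × 2.02 × 1454.0 = 123.15 mGal
Simple Bouguer anomaly = 79.671 − (123.15) = -43.479 mGal
Complete Bouguer anomaly = -43.479 + 4.58 = -38.899 mGal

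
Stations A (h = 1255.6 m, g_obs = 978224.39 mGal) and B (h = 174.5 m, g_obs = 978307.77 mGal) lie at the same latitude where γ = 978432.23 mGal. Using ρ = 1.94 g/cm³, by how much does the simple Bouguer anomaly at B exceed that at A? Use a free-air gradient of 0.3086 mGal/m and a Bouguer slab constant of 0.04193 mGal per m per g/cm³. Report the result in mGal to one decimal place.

-162.3

Δg_SB(A) = 978224.39 − 978432.23 + 0.3086×1255.6 − 0.04193×1.94×1255.6 = 77.50 mGal
Δg_SB(B) = 978307.77 − 978432.23 + 0.3086×174.5 − 0.04193×1.94×174.5 = -84.80 mGal
Difference = -84.80 − (77.50) = -162.30 mGal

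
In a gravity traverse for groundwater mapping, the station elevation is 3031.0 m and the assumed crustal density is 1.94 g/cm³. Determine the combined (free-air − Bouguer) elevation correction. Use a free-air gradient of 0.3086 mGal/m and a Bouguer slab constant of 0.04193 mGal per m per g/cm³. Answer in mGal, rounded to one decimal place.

Combined gradient = 0.3086 − 0.04193 × 1.94 = 0.2272558 mGal/m
Combined elevation correction = 0.2272558 × 3031.0 = 688.8 mGal

688.8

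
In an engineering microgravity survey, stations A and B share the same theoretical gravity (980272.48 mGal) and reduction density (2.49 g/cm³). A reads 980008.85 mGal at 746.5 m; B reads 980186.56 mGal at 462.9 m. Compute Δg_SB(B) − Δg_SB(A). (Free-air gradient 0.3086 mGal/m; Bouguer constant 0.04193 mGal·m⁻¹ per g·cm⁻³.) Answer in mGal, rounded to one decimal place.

Δg_SB(A) = 980008.85 − 980272.48 + 0.3086×746.5 − 0.04193×2.49×746.5 = -111.20 mGal
Δg_SB(B) = 980186.56 − 980272.48 + 0.3086×462.9 − 0.04193×2.49×462.9 = 8.60 mGal
Difference = 8.60 − (-111.20) = 119.80 mGal

119.8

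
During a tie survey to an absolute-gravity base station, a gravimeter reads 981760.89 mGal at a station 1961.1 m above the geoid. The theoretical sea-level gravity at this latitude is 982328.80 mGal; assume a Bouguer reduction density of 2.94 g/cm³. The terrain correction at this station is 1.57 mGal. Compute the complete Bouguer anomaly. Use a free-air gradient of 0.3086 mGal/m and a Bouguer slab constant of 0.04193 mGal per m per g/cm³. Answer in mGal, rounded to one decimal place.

-202.9

Free-air correction = 0.3086 × 1961.1 = 605.20 mGal
Free-air anomaly = 981760.89 − 982328.80 + (605.20) = 37.29 mGal
Bouguer slab correction = 0.04193 × 2.94 × 1961.1 = 241.75 mGal
Simple Bouguer anomaly = 37.29 − (241.75) = -204.46 mGal
Complete Bouguer anomaly = -204.46 + 1.57 = -202.89 mGal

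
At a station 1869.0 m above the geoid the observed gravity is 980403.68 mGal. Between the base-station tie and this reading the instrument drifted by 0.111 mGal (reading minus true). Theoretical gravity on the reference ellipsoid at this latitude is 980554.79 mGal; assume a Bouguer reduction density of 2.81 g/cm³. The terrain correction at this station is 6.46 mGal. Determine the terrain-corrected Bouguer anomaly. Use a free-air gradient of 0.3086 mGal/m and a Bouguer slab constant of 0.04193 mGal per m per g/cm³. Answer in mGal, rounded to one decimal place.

Drift-corrected reading = 980403.68 − (0.111) = 980403.569 mGal
Free-air correction = 0.3086 × 1869.0 = 576.77 mGal
Free-air anomaly = 980403.569 − 980554.79 + (576.77) = 425.549 mGal
Bouguer slab correction = 0.04193 × 2.81 × 1869.0 = 220.21 mGal
Simple Bouguer anomaly = 425.549 − (220.21) = 205.339 mGal
Complete Bouguer anomaly = 205.339 + 6.46 = 211.799 mGal

211.8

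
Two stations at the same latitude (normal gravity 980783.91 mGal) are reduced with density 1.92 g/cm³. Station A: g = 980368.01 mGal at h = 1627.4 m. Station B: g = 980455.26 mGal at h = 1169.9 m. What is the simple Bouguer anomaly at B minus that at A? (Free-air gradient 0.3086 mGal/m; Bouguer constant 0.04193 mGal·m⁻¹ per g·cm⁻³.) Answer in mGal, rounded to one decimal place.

-17.1

Δg_SB(A) = 980368.01 − 980783.91 + 0.3086×1627.4 − 0.04193×1.92×1627.4 = -44.70 mGal
Δg_SB(B) = 980455.26 − 980783.91 + 0.3086×1169.9 − 0.04193×1.92×1169.9 = -61.80 mGal
Difference = -61.80 − (-44.70) = -17.10 mGal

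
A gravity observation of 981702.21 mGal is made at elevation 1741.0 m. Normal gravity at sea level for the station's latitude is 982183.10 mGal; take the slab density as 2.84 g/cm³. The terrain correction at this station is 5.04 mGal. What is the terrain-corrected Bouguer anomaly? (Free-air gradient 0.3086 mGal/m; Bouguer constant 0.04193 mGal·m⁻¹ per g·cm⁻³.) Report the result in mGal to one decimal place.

-145.9

Free-air correction = 0.3086 × 1741.0 = 537.27 mGal
Free-air anomaly = 981702.21 − 982183.10 + (537.27) = 56.38 mGal
Bouguer slab correction = 0.04193 × 2.84 × 1741.0 = 207.32 mGal
Simple Bouguer anomaly = 56.38 − (207.32) = -150.94 mGal
Complete Bouguer anomaly = -150.94 + 5.04 = -145.90 mGal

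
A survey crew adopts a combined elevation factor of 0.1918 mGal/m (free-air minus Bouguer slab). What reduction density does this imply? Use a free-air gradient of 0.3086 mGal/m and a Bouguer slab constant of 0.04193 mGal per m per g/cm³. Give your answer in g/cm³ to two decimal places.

0.1918 = 0.3086 − 0.04193 × ρ
ρ = (0.3086 − 0.1918) / 0.04193 = 2.79 g/cm³

2.79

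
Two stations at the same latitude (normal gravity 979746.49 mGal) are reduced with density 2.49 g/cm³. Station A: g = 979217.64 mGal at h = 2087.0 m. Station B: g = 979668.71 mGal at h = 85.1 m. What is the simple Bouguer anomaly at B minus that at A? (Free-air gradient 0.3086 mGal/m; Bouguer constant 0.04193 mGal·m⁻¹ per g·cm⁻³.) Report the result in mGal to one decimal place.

42.3

Δg_SB(A) = 979217.64 − 979746.49 + 0.3086×2087.0 − 0.04193×2.49×2087.0 = -102.70 mGal
Δg_SB(B) = 979668.71 − 979746.49 + 0.3086×85.1 − 0.04193×2.49×85.1 = -60.40 mGal
Difference = -60.40 − (-102.70) = 42.30 mGal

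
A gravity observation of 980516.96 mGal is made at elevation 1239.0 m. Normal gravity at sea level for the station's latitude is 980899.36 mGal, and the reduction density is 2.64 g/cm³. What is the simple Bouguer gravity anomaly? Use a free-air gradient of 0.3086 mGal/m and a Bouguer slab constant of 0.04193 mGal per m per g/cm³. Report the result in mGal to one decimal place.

Free-air correction = 0.3086 × 1239.0 = 382.36 mGal
Free-air anomaly = 980516.96 − 980899.36 + (382.36) = -0.04 mGal
Bouguer slab correction = 0.04193 × 2.64 × 1239.0 = 137.15 mGal
Simple Bouguer anomaly = -0.04 − (137.15) = -137.19 mGal

-137.2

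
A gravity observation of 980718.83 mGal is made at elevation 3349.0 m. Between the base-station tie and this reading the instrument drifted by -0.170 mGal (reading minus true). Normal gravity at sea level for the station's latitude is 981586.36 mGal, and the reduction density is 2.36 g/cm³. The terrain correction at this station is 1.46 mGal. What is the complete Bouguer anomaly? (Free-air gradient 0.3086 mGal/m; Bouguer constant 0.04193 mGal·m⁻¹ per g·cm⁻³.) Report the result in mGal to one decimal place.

-163.8

Drift-corrected reading = 980718.83 − (-0.170) = 980719.000 mGal
Free-air correction = 0.3086 × 3349.0 = 1033.50 mGal
Free-air anomaly = 980719.000 − 981586.36 + (1033.50) = 166.140 mGal
Bouguer slab correction = 0.04193 × 2.36 × 3349.0 = 331.40 mGal
Simple Bouguer anomaly = 166.140 − (331.40) = -165.260 mGal
Complete Bouguer anomaly = -165.260 + 1.46 = -163.800 mGal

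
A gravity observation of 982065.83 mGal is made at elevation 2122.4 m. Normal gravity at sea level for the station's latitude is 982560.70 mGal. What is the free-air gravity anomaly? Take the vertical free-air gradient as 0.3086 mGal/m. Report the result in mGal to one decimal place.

Free-air correction = 0.3086 × 2122.4 = 654.97 mGal
Free-air anomaly = 982065.83 − 982560.70 + (654.97) = 160.10 mGal

160.1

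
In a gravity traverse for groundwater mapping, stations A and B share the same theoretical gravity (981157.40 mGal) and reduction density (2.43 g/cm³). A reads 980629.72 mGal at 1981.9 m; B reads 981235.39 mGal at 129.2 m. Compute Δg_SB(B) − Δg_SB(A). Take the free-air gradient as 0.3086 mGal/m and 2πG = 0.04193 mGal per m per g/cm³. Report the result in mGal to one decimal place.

Δg_SB(A) = 980629.72 − 981157.40 + 0.3086×1981.9 − 0.04193×2.43×1981.9 = -118.00 mGal
Δg_SB(B) = 981235.39 − 981157.40 + 0.3086×129.2 − 0.04193×2.43×129.2 = 104.70 mGal
Difference = 104.70 − (-118.00) = 222.70 mGal

222.7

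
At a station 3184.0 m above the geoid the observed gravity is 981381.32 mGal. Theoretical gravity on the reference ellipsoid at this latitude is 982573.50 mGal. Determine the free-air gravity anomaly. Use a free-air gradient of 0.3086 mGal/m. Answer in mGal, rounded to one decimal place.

-209.6

Free-air correction = 0.3086 × 3184.0 = 982.58 mGal
Free-air anomaly = 981381.32 − 982573.50 + (982.58) = -209.60 mGal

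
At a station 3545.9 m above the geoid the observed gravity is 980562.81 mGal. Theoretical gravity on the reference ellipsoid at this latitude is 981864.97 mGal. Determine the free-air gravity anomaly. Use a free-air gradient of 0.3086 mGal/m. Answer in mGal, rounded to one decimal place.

Free-air correction = 0.3086 × 3545.9 = 1094.26 mGal
Free-air anomaly = 980562.81 − 981864.97 + (1094.26) = -207.90 mGal

-207.9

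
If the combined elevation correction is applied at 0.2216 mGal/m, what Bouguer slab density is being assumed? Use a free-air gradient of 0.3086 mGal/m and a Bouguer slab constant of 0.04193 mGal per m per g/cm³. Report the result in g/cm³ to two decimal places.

2.07

0.2216 = 0.3086 − 0.04193 × ρ
ρ = (0.3086 − 0.2216) / 0.04193 = 2.07 g/cm³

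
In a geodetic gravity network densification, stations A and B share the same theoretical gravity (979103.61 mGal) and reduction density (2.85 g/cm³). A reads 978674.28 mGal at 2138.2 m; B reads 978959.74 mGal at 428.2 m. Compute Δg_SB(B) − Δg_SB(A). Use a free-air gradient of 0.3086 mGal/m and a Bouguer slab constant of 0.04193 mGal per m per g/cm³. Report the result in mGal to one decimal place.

Δg_SB(A) = 978674.28 − 979103.61 + 0.3086×2138.2 − 0.04193×2.85×2138.2 = -25.00 mGal
Δg_SB(B) = 978959.74 − 979103.61 + 0.3086×428.2 − 0.04193×2.85×428.2 = -62.90 mGal
Difference = -62.90 − (-25.00) = -37.90 mGal

-37.9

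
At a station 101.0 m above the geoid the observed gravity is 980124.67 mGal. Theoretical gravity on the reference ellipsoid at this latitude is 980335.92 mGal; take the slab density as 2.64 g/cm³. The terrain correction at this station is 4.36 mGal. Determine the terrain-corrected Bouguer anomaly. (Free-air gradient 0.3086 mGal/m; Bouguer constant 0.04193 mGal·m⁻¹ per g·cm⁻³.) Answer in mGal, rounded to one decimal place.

Free-air correction = 0.3086 × 101.0 = 31.17 mGal
Free-air anomaly = 980124.67 − 980335.92 + (31.17) = -180.08 mGal
Bouguer slab correction = 0.04193 × 2.64 × 101.0 = 11.18 mGal
Simple Bouguer anomaly = -180.08 − (11.18) = -191.26 mGal
Complete Bouguer anomaly = -191.26 + 4.36 = -186.90 mGal

-186.9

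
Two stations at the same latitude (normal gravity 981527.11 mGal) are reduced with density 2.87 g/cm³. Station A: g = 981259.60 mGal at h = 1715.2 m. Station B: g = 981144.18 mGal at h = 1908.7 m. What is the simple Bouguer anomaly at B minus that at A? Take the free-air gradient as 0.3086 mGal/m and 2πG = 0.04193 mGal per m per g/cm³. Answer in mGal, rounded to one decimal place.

-79.0

Δg_SB(A) = 981259.60 − 981527.11 + 0.3086×1715.2 − 0.04193×2.87×1715.2 = 55.40 mGal
Δg_SB(B) = 981144.18 − 981527.11 + 0.3086×1908.7 − 0.04193×2.87×1908.7 = -23.60 mGal
Difference = -23.60 − (55.40) = -79.00 mGal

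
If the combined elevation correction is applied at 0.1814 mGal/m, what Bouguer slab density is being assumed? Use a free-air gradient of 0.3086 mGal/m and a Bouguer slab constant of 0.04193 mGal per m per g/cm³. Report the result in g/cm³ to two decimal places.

0.1814 = 0.3086 − 0.04193 × ρ
ρ = (0.3086 − 0.1814) / 0.04193 = 3.03 g/cm³

3.03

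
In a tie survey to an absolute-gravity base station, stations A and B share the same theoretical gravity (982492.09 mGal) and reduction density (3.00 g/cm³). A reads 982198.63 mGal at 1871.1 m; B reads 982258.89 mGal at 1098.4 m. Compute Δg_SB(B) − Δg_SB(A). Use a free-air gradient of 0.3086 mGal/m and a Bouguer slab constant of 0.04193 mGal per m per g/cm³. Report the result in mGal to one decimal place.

-81.0

Δg_SB(A) = 982198.63 − 982492.09 + 0.3086×1871.1 − 0.04193×3.00×1871.1 = 48.60 mGal
Δg_SB(B) = 982258.89 − 982492.09 + 0.3086×1098.4 − 0.04193×3.00×1098.4 = -32.40 mGal
Difference = -32.40 − (48.60) = -81.00 mGal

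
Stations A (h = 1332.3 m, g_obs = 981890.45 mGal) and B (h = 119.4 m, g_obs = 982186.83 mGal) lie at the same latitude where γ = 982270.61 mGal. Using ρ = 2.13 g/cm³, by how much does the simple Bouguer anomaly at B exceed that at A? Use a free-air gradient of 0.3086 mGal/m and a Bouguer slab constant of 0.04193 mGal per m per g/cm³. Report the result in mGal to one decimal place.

30.4

Δg_SB(A) = 981890.45 − 982270.61 + 0.3086×1332.3 − 0.04193×2.13×1332.3 = -88.00 mGal
Δg_SB(B) = 982186.83 − 982270.61 + 0.3086×119.4 − 0.04193×2.13×119.4 = -57.60 mGal
Difference = -57.60 − (-88.00) = 30.40 mGal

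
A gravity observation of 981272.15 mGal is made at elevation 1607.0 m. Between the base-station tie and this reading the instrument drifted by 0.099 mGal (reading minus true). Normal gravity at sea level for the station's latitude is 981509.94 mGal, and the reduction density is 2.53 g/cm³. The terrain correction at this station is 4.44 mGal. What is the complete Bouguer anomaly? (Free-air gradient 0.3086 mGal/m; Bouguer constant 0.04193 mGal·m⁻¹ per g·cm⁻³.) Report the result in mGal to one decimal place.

92.0

Drift-corrected reading = 981272.15 − (0.099) = 981272.051 mGal
Free-air correction = 0.3086 × 1607.0 = 495.92 mGal
Free-air anomaly = 981272.051 − 981509.94 + (495.92) = 258.031 mGal
Bouguer slab correction = 0.04193 × 2.53 × 1607.0 = 170.48 mGal
Simple Bouguer anomaly = 258.031 − (170.48) = 87.551 mGal
Complete Bouguer anomaly = 87.551 + 4.44 = 91.991 mGal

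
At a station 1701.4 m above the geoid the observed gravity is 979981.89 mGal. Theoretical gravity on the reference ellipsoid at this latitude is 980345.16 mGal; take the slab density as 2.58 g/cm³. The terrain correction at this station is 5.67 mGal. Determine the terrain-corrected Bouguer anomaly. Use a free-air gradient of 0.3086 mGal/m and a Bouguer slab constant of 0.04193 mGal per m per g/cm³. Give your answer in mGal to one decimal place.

Free-air correction = 0.3086 × 1701.4 = 525.05 mGal
Free-air anomaly = 979981.89 − 980345.16 + (525.05) = 161.78 mGal
Bouguer slab correction = 0.04193 × 2.58 × 1701.4 = 184.06 mGal
Simple Bouguer anomaly = 161.78 − (184.06) = -22.28 mGal
Complete Bouguer anomaly = -22.28 + 5.67 = -16.61 mGal

-16.6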